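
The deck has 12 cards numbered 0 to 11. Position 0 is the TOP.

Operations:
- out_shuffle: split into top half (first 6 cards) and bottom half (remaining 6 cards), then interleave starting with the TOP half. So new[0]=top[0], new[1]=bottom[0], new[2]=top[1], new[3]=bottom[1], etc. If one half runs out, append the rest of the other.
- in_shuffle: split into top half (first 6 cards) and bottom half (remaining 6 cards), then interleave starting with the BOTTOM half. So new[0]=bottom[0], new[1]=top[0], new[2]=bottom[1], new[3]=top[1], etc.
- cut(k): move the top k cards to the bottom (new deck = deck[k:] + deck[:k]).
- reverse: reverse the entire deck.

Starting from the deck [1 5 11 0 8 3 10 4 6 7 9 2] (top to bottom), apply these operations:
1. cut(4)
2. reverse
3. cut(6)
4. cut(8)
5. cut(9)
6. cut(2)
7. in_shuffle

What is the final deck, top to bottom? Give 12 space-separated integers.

After op 1 (cut(4)): [8 3 10 4 6 7 9 2 1 5 11 0]
After op 2 (reverse): [0 11 5 1 2 9 7 6 4 10 3 8]
After op 3 (cut(6)): [7 6 4 10 3 8 0 11 5 1 2 9]
After op 4 (cut(8)): [5 1 2 9 7 6 4 10 3 8 0 11]
After op 5 (cut(9)): [8 0 11 5 1 2 9 7 6 4 10 3]
After op 6 (cut(2)): [11 5 1 2 9 7 6 4 10 3 8 0]
After op 7 (in_shuffle): [6 11 4 5 10 1 3 2 8 9 0 7]

Answer: 6 11 4 5 10 1 3 2 8 9 0 7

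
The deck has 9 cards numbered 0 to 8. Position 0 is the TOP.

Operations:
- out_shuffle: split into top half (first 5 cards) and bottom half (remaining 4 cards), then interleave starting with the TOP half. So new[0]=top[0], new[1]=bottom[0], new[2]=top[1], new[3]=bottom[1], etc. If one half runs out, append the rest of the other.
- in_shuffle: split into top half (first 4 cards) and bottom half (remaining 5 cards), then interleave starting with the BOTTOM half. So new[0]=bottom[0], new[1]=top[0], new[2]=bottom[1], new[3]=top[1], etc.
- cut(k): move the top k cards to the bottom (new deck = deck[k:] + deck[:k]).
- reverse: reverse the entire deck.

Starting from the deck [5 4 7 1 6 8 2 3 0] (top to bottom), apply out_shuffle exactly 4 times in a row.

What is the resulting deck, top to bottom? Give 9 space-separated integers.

Answer: 5 6 0 1 3 7 2 4 8

Derivation:
After op 1 (out_shuffle): [5 8 4 2 7 3 1 0 6]
After op 2 (out_shuffle): [5 3 8 1 4 0 2 6 7]
After op 3 (out_shuffle): [5 0 3 2 8 6 1 7 4]
After op 4 (out_shuffle): [5 6 0 1 3 7 2 4 8]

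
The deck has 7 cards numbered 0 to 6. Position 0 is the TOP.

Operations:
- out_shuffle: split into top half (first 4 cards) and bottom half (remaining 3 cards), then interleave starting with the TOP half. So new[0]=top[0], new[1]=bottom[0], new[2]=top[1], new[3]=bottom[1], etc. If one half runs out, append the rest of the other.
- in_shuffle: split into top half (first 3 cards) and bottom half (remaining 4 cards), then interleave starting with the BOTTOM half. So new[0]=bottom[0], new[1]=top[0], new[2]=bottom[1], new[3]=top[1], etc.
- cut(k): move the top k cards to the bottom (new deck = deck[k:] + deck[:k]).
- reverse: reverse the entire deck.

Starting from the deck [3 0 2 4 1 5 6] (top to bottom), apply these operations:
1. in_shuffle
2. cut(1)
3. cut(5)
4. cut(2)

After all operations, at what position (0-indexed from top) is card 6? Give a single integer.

After op 1 (in_shuffle): [4 3 1 0 5 2 6]
After op 2 (cut(1)): [3 1 0 5 2 6 4]
After op 3 (cut(5)): [6 4 3 1 0 5 2]
After op 4 (cut(2)): [3 1 0 5 2 6 4]
Card 6 is at position 5.

Answer: 5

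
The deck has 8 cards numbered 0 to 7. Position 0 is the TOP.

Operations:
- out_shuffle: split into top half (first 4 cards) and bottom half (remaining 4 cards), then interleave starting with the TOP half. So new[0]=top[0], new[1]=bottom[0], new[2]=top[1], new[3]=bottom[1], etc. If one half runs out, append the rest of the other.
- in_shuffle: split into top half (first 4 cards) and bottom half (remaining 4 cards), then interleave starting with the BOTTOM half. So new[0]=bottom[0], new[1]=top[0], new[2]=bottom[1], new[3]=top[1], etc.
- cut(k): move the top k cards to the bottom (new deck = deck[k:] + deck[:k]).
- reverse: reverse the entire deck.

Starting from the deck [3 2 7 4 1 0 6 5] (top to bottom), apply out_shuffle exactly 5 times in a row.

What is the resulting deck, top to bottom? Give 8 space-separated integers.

After op 1 (out_shuffle): [3 1 2 0 7 6 4 5]
After op 2 (out_shuffle): [3 7 1 6 2 4 0 5]
After op 3 (out_shuffle): [3 2 7 4 1 0 6 5]
After op 4 (out_shuffle): [3 1 2 0 7 6 4 5]
After op 5 (out_shuffle): [3 7 1 6 2 4 0 5]

Answer: 3 7 1 6 2 4 0 5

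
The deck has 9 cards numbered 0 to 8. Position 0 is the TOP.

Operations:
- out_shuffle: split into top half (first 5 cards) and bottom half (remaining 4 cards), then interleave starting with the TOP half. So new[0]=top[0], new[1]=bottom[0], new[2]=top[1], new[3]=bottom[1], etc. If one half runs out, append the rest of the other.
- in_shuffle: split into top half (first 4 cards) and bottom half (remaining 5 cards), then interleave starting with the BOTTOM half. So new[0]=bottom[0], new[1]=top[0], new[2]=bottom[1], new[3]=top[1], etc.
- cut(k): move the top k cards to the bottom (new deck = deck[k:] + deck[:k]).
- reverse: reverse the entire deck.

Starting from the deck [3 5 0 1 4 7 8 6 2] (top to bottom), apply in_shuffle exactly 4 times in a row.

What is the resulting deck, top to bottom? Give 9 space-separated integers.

Answer: 1 6 0 8 5 7 3 4 2

Derivation:
After op 1 (in_shuffle): [4 3 7 5 8 0 6 1 2]
After op 2 (in_shuffle): [8 4 0 3 6 7 1 5 2]
After op 3 (in_shuffle): [6 8 7 4 1 0 5 3 2]
After op 4 (in_shuffle): [1 6 0 8 5 7 3 4 2]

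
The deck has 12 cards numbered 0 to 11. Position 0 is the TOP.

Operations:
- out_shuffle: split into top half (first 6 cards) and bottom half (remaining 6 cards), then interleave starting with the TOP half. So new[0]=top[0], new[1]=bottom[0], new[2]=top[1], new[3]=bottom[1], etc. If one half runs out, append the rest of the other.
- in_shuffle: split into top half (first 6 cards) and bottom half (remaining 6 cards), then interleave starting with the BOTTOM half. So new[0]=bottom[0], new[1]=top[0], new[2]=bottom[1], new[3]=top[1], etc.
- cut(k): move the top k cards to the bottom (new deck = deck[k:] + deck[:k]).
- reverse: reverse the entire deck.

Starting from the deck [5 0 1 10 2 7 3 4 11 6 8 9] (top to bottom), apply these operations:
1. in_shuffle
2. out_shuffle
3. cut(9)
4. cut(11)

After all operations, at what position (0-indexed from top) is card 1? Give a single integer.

Answer: 2

Derivation:
After op 1 (in_shuffle): [3 5 4 0 11 1 6 10 8 2 9 7]
After op 2 (out_shuffle): [3 6 5 10 4 8 0 2 11 9 1 7]
After op 3 (cut(9)): [9 1 7 3 6 5 10 4 8 0 2 11]
After op 4 (cut(11)): [11 9 1 7 3 6 5 10 4 8 0 2]
Card 1 is at position 2.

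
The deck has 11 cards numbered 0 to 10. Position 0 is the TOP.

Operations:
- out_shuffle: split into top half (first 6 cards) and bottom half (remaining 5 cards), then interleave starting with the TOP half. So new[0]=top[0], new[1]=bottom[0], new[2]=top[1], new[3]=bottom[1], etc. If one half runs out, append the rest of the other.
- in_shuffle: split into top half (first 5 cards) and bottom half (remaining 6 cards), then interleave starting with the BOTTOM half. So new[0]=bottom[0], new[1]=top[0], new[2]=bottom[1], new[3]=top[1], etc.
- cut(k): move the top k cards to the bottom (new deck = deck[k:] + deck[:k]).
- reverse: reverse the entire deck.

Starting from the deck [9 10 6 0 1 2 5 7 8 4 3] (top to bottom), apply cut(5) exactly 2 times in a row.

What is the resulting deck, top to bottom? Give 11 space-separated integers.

Answer: 3 9 10 6 0 1 2 5 7 8 4

Derivation:
After op 1 (cut(5)): [2 5 7 8 4 3 9 10 6 0 1]
After op 2 (cut(5)): [3 9 10 6 0 1 2 5 7 8 4]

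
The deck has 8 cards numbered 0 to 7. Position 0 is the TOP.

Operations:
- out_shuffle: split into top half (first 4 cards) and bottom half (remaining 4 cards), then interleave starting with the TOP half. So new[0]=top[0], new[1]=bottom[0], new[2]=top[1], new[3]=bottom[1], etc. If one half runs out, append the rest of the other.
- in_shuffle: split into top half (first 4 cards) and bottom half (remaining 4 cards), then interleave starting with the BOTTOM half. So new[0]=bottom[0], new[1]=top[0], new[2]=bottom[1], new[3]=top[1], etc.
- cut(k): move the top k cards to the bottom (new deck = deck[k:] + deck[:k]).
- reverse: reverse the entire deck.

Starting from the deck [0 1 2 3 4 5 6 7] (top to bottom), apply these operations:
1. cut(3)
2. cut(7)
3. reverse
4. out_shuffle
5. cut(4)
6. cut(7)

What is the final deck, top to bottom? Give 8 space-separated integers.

Answer: 4 7 3 6 2 1 5 0

Derivation:
After op 1 (cut(3)): [3 4 5 6 7 0 1 2]
After op 2 (cut(7)): [2 3 4 5 6 7 0 1]
After op 3 (reverse): [1 0 7 6 5 4 3 2]
After op 4 (out_shuffle): [1 5 0 4 7 3 6 2]
After op 5 (cut(4)): [7 3 6 2 1 5 0 4]
After op 6 (cut(7)): [4 7 3 6 2 1 5 0]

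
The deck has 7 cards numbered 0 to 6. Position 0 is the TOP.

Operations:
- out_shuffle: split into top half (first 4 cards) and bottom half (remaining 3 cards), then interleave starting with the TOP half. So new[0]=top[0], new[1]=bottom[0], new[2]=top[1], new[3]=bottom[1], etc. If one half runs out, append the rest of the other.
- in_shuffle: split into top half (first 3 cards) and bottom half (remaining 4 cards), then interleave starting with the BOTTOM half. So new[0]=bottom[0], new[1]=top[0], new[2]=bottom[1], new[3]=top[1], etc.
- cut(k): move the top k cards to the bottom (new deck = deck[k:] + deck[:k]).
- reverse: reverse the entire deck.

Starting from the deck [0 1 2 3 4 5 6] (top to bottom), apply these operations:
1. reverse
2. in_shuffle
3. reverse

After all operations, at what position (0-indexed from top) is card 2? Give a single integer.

Answer: 4

Derivation:
After op 1 (reverse): [6 5 4 3 2 1 0]
After op 2 (in_shuffle): [3 6 2 5 1 4 0]
After op 3 (reverse): [0 4 1 5 2 6 3]
Card 2 is at position 4.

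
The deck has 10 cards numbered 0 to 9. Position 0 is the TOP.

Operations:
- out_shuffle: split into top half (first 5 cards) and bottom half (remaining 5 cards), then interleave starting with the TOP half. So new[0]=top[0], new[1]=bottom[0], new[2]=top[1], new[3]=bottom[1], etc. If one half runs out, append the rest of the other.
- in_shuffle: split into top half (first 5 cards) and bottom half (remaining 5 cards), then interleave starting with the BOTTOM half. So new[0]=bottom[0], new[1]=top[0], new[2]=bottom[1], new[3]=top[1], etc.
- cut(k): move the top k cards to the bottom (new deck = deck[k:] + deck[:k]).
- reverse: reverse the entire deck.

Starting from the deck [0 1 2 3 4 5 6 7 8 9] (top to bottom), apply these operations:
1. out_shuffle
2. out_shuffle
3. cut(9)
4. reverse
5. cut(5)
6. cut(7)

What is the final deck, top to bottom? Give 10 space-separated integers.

After op 1 (out_shuffle): [0 5 1 6 2 7 3 8 4 9]
After op 2 (out_shuffle): [0 7 5 3 1 8 6 4 2 9]
After op 3 (cut(9)): [9 0 7 5 3 1 8 6 4 2]
After op 4 (reverse): [2 4 6 8 1 3 5 7 0 9]
After op 5 (cut(5)): [3 5 7 0 9 2 4 6 8 1]
After op 6 (cut(7)): [6 8 1 3 5 7 0 9 2 4]

Answer: 6 8 1 3 5 7 0 9 2 4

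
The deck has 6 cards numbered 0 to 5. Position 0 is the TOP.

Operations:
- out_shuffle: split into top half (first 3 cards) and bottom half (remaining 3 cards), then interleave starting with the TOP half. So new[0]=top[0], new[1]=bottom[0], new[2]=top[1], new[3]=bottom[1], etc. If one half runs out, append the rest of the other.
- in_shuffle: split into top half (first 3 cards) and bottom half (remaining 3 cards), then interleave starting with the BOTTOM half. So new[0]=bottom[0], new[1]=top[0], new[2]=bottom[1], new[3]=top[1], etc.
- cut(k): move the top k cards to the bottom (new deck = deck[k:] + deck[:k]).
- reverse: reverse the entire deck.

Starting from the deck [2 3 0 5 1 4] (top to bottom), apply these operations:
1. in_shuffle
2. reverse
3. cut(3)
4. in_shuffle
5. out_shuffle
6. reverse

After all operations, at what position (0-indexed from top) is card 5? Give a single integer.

After op 1 (in_shuffle): [5 2 1 3 4 0]
After op 2 (reverse): [0 4 3 1 2 5]
After op 3 (cut(3)): [1 2 5 0 4 3]
After op 4 (in_shuffle): [0 1 4 2 3 5]
After op 5 (out_shuffle): [0 2 1 3 4 5]
After op 6 (reverse): [5 4 3 1 2 0]
Card 5 is at position 0.

Answer: 0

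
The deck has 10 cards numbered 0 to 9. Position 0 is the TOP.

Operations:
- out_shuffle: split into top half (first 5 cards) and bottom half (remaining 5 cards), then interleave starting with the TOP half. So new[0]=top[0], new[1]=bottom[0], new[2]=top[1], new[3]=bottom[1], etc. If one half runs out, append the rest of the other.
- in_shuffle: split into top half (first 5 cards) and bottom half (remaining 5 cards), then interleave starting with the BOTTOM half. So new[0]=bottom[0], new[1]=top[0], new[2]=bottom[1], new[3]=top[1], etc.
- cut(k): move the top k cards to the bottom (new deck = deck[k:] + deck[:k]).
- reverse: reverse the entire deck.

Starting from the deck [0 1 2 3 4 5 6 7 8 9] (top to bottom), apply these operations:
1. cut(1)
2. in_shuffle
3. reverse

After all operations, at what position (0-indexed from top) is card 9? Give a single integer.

After op 1 (cut(1)): [1 2 3 4 5 6 7 8 9 0]
After op 2 (in_shuffle): [6 1 7 2 8 3 9 4 0 5]
After op 3 (reverse): [5 0 4 9 3 8 2 7 1 6]
Card 9 is at position 3.

Answer: 3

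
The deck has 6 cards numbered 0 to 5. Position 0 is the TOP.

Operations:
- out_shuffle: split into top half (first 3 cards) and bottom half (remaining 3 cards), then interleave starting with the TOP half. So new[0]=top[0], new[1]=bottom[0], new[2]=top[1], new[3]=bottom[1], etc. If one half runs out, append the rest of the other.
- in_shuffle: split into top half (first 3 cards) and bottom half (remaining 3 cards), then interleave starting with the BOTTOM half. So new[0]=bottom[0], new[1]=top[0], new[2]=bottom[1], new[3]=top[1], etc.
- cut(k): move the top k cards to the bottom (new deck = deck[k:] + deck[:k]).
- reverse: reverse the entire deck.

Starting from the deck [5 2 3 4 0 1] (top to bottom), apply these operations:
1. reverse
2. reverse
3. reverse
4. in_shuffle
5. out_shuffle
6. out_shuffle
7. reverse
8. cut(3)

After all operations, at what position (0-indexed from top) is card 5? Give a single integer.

After op 1 (reverse): [1 0 4 3 2 5]
After op 2 (reverse): [5 2 3 4 0 1]
After op 3 (reverse): [1 0 4 3 2 5]
After op 4 (in_shuffle): [3 1 2 0 5 4]
After op 5 (out_shuffle): [3 0 1 5 2 4]
After op 6 (out_shuffle): [3 5 0 2 1 4]
After op 7 (reverse): [4 1 2 0 5 3]
After op 8 (cut(3)): [0 5 3 4 1 2]
Card 5 is at position 1.

Answer: 1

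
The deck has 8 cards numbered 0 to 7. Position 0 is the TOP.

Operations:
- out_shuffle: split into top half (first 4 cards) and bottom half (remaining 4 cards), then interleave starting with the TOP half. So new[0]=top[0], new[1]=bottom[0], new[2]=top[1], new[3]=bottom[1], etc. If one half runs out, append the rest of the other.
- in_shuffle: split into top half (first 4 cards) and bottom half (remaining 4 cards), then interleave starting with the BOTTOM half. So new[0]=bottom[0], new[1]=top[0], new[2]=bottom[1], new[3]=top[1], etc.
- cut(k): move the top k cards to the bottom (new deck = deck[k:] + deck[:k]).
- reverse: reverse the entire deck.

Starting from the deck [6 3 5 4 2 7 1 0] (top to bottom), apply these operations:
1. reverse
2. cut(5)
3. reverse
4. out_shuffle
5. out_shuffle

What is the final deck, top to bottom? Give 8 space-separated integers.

Answer: 4 7 0 3 2 1 6 5

Derivation:
After op 1 (reverse): [0 1 7 2 4 5 3 6]
After op 2 (cut(5)): [5 3 6 0 1 7 2 4]
After op 3 (reverse): [4 2 7 1 0 6 3 5]
After op 4 (out_shuffle): [4 0 2 6 7 3 1 5]
After op 5 (out_shuffle): [4 7 0 3 2 1 6 5]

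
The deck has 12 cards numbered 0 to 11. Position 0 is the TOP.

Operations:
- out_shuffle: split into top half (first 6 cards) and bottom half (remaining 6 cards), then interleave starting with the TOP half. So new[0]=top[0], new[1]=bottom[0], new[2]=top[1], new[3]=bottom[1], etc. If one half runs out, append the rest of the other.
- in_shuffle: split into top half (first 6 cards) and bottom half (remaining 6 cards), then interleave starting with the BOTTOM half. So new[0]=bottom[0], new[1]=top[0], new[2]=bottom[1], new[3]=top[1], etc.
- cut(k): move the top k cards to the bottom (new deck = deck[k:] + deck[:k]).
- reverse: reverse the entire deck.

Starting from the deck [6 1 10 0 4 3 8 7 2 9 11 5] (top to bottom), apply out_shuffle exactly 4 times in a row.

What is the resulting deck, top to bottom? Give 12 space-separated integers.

After op 1 (out_shuffle): [6 8 1 7 10 2 0 9 4 11 3 5]
After op 2 (out_shuffle): [6 0 8 9 1 4 7 11 10 3 2 5]
After op 3 (out_shuffle): [6 7 0 11 8 10 9 3 1 2 4 5]
After op 4 (out_shuffle): [6 9 7 3 0 1 11 2 8 4 10 5]

Answer: 6 9 7 3 0 1 11 2 8 4 10 5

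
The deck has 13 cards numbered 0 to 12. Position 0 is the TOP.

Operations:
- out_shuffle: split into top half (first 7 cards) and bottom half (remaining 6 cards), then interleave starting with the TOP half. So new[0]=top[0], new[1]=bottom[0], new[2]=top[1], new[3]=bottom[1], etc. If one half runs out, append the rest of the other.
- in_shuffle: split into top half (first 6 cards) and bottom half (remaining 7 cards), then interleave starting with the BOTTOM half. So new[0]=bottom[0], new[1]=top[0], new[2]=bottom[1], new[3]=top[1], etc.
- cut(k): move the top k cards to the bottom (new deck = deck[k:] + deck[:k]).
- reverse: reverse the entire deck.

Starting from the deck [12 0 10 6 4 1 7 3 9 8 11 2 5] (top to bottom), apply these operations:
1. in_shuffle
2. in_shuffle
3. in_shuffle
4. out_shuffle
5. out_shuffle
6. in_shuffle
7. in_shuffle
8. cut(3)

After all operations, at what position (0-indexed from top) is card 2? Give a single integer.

After op 1 (in_shuffle): [7 12 3 0 9 10 8 6 11 4 2 1 5]
After op 2 (in_shuffle): [8 7 6 12 11 3 4 0 2 9 1 10 5]
After op 3 (in_shuffle): [4 8 0 7 2 6 9 12 1 11 10 3 5]
After op 4 (out_shuffle): [4 12 8 1 0 11 7 10 2 3 6 5 9]
After op 5 (out_shuffle): [4 10 12 2 8 3 1 6 0 5 11 9 7]
After op 6 (in_shuffle): [1 4 6 10 0 12 5 2 11 8 9 3 7]
After op 7 (in_shuffle): [5 1 2 4 11 6 8 10 9 0 3 12 7]
After op 8 (cut(3)): [4 11 6 8 10 9 0 3 12 7 5 1 2]
Card 2 is at position 12.

Answer: 12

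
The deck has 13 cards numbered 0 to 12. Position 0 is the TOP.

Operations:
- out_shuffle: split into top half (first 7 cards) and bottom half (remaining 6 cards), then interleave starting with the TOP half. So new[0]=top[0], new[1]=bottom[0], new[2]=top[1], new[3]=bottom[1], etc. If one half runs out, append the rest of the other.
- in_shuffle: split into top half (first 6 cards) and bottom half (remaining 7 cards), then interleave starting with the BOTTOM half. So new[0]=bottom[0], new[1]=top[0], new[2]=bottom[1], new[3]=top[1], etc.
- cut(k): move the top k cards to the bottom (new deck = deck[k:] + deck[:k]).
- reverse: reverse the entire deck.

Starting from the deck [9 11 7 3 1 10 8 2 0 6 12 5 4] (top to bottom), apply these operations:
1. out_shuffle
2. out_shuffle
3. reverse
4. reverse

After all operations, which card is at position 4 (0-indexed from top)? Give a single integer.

After op 1 (out_shuffle): [9 2 11 0 7 6 3 12 1 5 10 4 8]
After op 2 (out_shuffle): [9 12 2 1 11 5 0 10 7 4 6 8 3]
After op 3 (reverse): [3 8 6 4 7 10 0 5 11 1 2 12 9]
After op 4 (reverse): [9 12 2 1 11 5 0 10 7 4 6 8 3]
Position 4: card 11.

Answer: 11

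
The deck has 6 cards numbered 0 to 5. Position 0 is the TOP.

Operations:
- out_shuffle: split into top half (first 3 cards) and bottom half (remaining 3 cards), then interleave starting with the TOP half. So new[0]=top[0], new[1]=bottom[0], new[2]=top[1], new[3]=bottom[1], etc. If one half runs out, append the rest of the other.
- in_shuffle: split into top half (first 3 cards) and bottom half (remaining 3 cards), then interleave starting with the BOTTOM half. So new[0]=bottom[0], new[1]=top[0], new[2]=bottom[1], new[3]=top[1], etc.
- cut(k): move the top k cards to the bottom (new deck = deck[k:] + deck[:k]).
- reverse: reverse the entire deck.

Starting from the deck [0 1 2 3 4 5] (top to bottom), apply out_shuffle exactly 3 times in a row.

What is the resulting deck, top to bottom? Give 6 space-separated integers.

Answer: 0 2 4 1 3 5

Derivation:
After op 1 (out_shuffle): [0 3 1 4 2 5]
After op 2 (out_shuffle): [0 4 3 2 1 5]
After op 3 (out_shuffle): [0 2 4 1 3 5]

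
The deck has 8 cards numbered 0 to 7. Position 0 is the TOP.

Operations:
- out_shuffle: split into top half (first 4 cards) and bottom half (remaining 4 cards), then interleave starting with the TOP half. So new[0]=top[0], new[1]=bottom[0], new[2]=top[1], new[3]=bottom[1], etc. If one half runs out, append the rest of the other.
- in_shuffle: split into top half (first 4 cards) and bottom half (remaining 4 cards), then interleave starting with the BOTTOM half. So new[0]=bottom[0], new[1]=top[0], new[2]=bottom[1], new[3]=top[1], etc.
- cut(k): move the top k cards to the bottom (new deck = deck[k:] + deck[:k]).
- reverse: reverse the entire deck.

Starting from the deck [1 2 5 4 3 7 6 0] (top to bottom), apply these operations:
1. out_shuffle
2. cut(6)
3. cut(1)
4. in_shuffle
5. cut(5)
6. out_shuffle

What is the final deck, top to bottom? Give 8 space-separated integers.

After op 1 (out_shuffle): [1 3 2 7 5 6 4 0]
After op 2 (cut(6)): [4 0 1 3 2 7 5 6]
After op 3 (cut(1)): [0 1 3 2 7 5 6 4]
After op 4 (in_shuffle): [7 0 5 1 6 3 4 2]
After op 5 (cut(5)): [3 4 2 7 0 5 1 6]
After op 6 (out_shuffle): [3 0 4 5 2 1 7 6]

Answer: 3 0 4 5 2 1 7 6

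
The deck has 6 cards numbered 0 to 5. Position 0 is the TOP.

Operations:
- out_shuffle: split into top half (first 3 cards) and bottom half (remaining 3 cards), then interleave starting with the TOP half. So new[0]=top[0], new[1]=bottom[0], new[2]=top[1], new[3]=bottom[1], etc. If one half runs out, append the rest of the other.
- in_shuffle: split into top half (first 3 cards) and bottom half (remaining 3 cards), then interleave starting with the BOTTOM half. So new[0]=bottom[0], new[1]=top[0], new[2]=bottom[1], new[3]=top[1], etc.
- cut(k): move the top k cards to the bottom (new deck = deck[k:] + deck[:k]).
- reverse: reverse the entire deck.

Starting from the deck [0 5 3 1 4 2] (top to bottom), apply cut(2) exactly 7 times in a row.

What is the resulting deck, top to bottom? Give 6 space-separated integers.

Answer: 3 1 4 2 0 5

Derivation:
After op 1 (cut(2)): [3 1 4 2 0 5]
After op 2 (cut(2)): [4 2 0 5 3 1]
After op 3 (cut(2)): [0 5 3 1 4 2]
After op 4 (cut(2)): [3 1 4 2 0 5]
After op 5 (cut(2)): [4 2 0 5 3 1]
After op 6 (cut(2)): [0 5 3 1 4 2]
After op 7 (cut(2)): [3 1 4 2 0 5]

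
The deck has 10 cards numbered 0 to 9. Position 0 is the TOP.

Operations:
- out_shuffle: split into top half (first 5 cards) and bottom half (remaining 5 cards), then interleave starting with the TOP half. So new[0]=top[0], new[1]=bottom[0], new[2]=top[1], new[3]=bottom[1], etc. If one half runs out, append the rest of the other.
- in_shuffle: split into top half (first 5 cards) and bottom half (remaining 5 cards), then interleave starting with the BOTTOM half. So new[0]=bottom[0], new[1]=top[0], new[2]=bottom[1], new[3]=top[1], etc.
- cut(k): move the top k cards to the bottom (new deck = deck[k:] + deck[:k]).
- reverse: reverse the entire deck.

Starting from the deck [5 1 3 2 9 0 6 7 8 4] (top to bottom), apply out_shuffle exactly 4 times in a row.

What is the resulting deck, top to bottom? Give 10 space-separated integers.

After op 1 (out_shuffle): [5 0 1 6 3 7 2 8 9 4]
After op 2 (out_shuffle): [5 7 0 2 1 8 6 9 3 4]
After op 3 (out_shuffle): [5 8 7 6 0 9 2 3 1 4]
After op 4 (out_shuffle): [5 9 8 2 7 3 6 1 0 4]

Answer: 5 9 8 2 7 3 6 1 0 4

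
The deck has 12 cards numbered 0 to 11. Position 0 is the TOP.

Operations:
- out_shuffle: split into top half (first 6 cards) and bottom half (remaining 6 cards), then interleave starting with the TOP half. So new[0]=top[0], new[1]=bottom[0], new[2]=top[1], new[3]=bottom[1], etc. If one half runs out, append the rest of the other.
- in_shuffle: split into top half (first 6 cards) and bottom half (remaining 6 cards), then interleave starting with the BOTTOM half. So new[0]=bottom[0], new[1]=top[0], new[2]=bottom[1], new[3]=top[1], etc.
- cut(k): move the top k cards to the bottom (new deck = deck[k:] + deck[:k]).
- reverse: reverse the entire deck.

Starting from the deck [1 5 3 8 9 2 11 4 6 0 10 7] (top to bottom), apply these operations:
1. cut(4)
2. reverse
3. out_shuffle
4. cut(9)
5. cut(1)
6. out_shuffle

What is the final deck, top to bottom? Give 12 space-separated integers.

Answer: 10 5 9 4 8 1 0 11 3 7 6 2

Derivation:
After op 1 (cut(4)): [9 2 11 4 6 0 10 7 1 5 3 8]
After op 2 (reverse): [8 3 5 1 7 10 0 6 4 11 2 9]
After op 3 (out_shuffle): [8 0 3 6 5 4 1 11 7 2 10 9]
After op 4 (cut(9)): [2 10 9 8 0 3 6 5 4 1 11 7]
After op 5 (cut(1)): [10 9 8 0 3 6 5 4 1 11 7 2]
After op 6 (out_shuffle): [10 5 9 4 8 1 0 11 3 7 6 2]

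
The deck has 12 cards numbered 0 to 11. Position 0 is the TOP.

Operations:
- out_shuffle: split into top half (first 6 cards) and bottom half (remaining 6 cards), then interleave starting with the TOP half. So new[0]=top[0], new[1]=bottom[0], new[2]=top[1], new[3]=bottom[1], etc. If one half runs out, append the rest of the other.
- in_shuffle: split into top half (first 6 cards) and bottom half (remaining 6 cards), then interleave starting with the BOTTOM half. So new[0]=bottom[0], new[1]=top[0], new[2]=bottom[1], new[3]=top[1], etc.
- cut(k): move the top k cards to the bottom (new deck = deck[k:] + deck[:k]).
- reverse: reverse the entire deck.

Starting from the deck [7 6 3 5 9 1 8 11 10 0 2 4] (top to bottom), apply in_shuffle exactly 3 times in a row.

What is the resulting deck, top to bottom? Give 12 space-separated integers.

After op 1 (in_shuffle): [8 7 11 6 10 3 0 5 2 9 4 1]
After op 2 (in_shuffle): [0 8 5 7 2 11 9 6 4 10 1 3]
After op 3 (in_shuffle): [9 0 6 8 4 5 10 7 1 2 3 11]

Answer: 9 0 6 8 4 5 10 7 1 2 3 11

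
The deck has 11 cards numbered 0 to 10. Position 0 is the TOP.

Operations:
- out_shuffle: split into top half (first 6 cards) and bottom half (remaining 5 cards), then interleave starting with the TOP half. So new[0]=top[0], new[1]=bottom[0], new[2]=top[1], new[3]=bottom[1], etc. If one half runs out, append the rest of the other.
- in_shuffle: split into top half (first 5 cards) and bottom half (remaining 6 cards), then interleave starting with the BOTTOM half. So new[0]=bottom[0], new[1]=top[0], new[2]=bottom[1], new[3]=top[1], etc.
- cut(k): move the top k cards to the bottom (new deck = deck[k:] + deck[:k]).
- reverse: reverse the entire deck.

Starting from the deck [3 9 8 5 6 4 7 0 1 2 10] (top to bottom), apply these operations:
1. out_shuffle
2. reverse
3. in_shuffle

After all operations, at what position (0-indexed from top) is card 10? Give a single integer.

Answer: 3

Derivation:
After op 1 (out_shuffle): [3 7 9 0 8 1 5 2 6 10 4]
After op 2 (reverse): [4 10 6 2 5 1 8 0 9 7 3]
After op 3 (in_shuffle): [1 4 8 10 0 6 9 2 7 5 3]
Card 10 is at position 3.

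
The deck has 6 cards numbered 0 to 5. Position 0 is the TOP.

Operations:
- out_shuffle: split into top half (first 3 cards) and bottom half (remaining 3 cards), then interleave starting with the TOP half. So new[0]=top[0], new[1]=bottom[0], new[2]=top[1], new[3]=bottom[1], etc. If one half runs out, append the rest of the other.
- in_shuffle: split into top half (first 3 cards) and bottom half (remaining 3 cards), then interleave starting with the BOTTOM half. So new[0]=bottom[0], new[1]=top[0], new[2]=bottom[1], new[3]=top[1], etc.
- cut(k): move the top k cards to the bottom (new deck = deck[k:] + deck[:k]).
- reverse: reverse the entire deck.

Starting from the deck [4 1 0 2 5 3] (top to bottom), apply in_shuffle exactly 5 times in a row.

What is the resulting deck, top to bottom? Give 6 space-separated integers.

Answer: 1 2 3 4 0 5

Derivation:
After op 1 (in_shuffle): [2 4 5 1 3 0]
After op 2 (in_shuffle): [1 2 3 4 0 5]
After op 3 (in_shuffle): [4 1 0 2 5 3]
After op 4 (in_shuffle): [2 4 5 1 3 0]
After op 5 (in_shuffle): [1 2 3 4 0 5]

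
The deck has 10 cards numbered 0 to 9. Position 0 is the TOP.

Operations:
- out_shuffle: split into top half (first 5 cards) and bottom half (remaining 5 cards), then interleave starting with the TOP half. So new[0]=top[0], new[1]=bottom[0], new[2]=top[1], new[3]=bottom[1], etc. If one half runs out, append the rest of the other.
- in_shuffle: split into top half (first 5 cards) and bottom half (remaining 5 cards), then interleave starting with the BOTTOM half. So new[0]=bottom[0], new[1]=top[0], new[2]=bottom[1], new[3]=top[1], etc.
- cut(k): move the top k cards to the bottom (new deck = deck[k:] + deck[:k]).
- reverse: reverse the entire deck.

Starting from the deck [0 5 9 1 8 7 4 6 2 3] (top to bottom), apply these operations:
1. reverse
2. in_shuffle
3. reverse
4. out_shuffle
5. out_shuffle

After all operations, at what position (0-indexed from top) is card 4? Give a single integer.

Answer: 8

Derivation:
After op 1 (reverse): [3 2 6 4 7 8 1 9 5 0]
After op 2 (in_shuffle): [8 3 1 2 9 6 5 4 0 7]
After op 3 (reverse): [7 0 4 5 6 9 2 1 3 8]
After op 4 (out_shuffle): [7 9 0 2 4 1 5 3 6 8]
After op 5 (out_shuffle): [7 1 9 5 0 3 2 6 4 8]
Card 4 is at position 8.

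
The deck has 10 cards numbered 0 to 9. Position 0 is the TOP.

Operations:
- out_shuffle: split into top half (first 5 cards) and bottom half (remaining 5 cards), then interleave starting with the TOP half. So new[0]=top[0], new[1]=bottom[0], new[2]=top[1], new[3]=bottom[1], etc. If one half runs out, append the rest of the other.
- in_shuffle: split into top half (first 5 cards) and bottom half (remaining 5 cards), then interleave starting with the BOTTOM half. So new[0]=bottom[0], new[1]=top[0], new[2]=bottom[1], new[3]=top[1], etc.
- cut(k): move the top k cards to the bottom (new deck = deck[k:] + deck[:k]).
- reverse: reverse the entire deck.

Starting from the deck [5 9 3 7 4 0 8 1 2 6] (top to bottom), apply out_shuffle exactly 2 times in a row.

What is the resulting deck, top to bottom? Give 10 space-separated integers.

Answer: 5 1 0 7 9 2 8 4 3 6

Derivation:
After op 1 (out_shuffle): [5 0 9 8 3 1 7 2 4 6]
After op 2 (out_shuffle): [5 1 0 7 9 2 8 4 3 6]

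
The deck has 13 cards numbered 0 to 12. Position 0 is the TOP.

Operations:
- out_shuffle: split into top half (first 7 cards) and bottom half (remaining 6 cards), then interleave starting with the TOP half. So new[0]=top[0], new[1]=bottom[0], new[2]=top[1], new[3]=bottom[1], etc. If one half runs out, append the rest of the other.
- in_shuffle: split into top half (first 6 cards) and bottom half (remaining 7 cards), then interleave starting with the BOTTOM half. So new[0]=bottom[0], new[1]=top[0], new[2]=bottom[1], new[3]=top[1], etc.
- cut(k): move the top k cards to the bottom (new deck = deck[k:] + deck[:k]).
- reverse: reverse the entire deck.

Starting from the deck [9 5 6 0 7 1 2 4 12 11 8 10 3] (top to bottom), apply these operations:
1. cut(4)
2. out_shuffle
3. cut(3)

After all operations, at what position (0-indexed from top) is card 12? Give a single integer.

After op 1 (cut(4)): [7 1 2 4 12 11 8 10 3 9 5 6 0]
After op 2 (out_shuffle): [7 10 1 3 2 9 4 5 12 6 11 0 8]
After op 3 (cut(3)): [3 2 9 4 5 12 6 11 0 8 7 10 1]
Card 12 is at position 5.

Answer: 5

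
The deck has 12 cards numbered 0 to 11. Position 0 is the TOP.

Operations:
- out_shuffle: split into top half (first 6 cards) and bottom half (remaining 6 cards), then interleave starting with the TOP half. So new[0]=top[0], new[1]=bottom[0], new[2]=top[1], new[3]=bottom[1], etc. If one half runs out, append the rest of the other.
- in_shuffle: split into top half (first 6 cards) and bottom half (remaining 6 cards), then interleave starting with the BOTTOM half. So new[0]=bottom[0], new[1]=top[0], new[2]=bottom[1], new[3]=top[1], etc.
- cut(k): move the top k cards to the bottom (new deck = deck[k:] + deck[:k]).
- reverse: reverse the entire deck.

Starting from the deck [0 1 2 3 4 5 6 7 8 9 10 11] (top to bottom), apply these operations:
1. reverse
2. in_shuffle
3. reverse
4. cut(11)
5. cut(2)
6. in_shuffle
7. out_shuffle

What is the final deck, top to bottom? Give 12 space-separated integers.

After op 1 (reverse): [11 10 9 8 7 6 5 4 3 2 1 0]
After op 2 (in_shuffle): [5 11 4 10 3 9 2 8 1 7 0 6]
After op 3 (reverse): [6 0 7 1 8 2 9 3 10 4 11 5]
After op 4 (cut(11)): [5 6 0 7 1 8 2 9 3 10 4 11]
After op 5 (cut(2)): [0 7 1 8 2 9 3 10 4 11 5 6]
After op 6 (in_shuffle): [3 0 10 7 4 1 11 8 5 2 6 9]
After op 7 (out_shuffle): [3 11 0 8 10 5 7 2 4 6 1 9]

Answer: 3 11 0 8 10 5 7 2 4 6 1 9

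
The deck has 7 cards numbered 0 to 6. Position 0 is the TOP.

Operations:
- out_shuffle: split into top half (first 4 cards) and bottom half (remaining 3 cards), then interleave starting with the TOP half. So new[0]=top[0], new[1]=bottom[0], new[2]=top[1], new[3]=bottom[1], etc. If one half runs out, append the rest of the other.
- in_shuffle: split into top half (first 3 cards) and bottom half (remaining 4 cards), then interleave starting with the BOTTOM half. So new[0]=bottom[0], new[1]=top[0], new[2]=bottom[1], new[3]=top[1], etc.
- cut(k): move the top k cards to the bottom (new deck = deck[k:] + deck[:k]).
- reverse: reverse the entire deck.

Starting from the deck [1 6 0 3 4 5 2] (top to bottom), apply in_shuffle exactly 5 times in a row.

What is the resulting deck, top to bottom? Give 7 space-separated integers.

Answer: 6 3 5 1 0 4 2

Derivation:
After op 1 (in_shuffle): [3 1 4 6 5 0 2]
After op 2 (in_shuffle): [6 3 5 1 0 4 2]
After op 3 (in_shuffle): [1 6 0 3 4 5 2]
After op 4 (in_shuffle): [3 1 4 6 5 0 2]
After op 5 (in_shuffle): [6 3 5 1 0 4 2]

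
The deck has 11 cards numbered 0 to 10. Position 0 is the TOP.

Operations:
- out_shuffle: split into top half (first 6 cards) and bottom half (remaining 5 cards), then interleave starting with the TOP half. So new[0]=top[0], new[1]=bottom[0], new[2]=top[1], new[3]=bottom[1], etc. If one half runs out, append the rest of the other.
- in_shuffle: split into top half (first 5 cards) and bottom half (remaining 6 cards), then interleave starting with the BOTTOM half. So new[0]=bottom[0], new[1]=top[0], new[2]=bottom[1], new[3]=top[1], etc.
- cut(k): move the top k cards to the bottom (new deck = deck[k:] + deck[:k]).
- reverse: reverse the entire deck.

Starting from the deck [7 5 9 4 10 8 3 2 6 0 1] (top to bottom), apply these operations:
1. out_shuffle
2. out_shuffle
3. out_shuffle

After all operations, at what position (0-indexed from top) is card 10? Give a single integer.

Answer: 10

Derivation:
After op 1 (out_shuffle): [7 3 5 2 9 6 4 0 10 1 8]
After op 2 (out_shuffle): [7 4 3 0 5 10 2 1 9 8 6]
After op 3 (out_shuffle): [7 2 4 1 3 9 0 8 5 6 10]
Card 10 is at position 10.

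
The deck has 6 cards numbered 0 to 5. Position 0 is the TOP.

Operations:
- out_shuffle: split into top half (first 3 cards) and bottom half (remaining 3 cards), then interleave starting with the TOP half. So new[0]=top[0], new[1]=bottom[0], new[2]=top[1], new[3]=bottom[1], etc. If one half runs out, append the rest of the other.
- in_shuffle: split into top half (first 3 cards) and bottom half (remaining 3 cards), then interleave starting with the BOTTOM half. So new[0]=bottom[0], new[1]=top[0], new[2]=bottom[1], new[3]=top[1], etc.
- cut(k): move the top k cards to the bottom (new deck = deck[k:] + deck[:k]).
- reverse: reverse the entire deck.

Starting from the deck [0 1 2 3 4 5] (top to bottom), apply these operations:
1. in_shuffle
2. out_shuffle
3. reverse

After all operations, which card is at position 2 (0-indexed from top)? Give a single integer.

Answer: 5

Derivation:
After op 1 (in_shuffle): [3 0 4 1 5 2]
After op 2 (out_shuffle): [3 1 0 5 4 2]
After op 3 (reverse): [2 4 5 0 1 3]
Position 2: card 5.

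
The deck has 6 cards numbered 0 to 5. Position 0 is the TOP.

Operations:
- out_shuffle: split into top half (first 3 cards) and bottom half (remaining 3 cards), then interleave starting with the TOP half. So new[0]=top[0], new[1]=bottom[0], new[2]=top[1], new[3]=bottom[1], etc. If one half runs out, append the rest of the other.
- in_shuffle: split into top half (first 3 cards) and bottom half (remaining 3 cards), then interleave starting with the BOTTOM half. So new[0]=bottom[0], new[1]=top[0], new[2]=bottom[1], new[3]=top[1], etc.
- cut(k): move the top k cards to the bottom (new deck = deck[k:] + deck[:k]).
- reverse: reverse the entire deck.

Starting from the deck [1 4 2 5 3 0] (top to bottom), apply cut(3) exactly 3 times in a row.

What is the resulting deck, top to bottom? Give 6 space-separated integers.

After op 1 (cut(3)): [5 3 0 1 4 2]
After op 2 (cut(3)): [1 4 2 5 3 0]
After op 3 (cut(3)): [5 3 0 1 4 2]

Answer: 5 3 0 1 4 2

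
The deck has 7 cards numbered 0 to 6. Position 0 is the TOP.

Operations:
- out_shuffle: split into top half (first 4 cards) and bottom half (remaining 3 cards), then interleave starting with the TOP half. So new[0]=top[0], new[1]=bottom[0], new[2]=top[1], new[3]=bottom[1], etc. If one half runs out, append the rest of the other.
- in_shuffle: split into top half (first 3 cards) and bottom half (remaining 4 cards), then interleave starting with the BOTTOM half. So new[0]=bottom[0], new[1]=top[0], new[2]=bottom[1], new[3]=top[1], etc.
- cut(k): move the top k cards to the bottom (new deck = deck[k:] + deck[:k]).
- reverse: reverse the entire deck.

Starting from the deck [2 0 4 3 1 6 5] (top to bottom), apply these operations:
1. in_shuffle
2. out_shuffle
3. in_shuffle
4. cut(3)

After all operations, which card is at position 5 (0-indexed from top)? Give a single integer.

Answer: 3

Derivation:
After op 1 (in_shuffle): [3 2 1 0 6 4 5]
After op 2 (out_shuffle): [3 6 2 4 1 5 0]
After op 3 (in_shuffle): [4 3 1 6 5 2 0]
After op 4 (cut(3)): [6 5 2 0 4 3 1]
Position 5: card 3.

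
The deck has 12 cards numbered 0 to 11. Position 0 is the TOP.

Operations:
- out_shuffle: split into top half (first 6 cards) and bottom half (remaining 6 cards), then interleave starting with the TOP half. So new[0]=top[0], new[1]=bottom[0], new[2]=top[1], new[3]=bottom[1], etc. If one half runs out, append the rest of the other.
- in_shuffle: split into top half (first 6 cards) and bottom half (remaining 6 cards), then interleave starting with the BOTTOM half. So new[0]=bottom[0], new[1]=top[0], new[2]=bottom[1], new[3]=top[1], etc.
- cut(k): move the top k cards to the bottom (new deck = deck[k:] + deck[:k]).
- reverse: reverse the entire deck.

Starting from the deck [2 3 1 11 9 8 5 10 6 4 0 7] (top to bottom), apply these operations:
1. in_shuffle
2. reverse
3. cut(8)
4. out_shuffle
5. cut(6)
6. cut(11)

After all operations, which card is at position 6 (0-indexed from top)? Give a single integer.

After op 1 (in_shuffle): [5 2 10 3 6 1 4 11 0 9 7 8]
After op 2 (reverse): [8 7 9 0 11 4 1 6 3 10 2 5]
After op 3 (cut(8)): [3 10 2 5 8 7 9 0 11 4 1 6]
After op 4 (out_shuffle): [3 9 10 0 2 11 5 4 8 1 7 6]
After op 5 (cut(6)): [5 4 8 1 7 6 3 9 10 0 2 11]
After op 6 (cut(11)): [11 5 4 8 1 7 6 3 9 10 0 2]
Position 6: card 6.

Answer: 6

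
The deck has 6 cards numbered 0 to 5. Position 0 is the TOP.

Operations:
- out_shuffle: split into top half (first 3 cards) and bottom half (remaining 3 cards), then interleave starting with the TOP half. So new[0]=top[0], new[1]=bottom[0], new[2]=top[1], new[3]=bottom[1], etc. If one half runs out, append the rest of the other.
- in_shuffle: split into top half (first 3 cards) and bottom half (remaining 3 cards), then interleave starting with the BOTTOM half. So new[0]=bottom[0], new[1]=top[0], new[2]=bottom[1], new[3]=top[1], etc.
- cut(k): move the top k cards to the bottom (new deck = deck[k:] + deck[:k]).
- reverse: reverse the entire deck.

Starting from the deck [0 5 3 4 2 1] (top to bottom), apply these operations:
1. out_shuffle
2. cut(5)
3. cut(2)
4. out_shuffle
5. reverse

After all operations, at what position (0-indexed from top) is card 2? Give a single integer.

Answer: 1

Derivation:
After op 1 (out_shuffle): [0 4 5 2 3 1]
After op 2 (cut(5)): [1 0 4 5 2 3]
After op 3 (cut(2)): [4 5 2 3 1 0]
After op 4 (out_shuffle): [4 3 5 1 2 0]
After op 5 (reverse): [0 2 1 5 3 4]
Card 2 is at position 1.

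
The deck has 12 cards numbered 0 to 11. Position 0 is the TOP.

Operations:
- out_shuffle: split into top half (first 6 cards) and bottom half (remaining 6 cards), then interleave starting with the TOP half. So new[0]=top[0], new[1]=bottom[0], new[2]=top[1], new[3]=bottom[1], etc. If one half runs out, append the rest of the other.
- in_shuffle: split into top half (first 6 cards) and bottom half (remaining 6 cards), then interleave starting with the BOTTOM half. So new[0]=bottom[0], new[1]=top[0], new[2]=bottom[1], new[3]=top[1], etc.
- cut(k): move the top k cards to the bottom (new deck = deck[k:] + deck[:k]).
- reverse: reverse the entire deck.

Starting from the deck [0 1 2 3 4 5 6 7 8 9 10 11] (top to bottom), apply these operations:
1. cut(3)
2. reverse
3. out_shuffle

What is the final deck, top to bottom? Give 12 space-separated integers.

Answer: 2 8 1 7 0 6 11 5 10 4 9 3

Derivation:
After op 1 (cut(3)): [3 4 5 6 7 8 9 10 11 0 1 2]
After op 2 (reverse): [2 1 0 11 10 9 8 7 6 5 4 3]
After op 3 (out_shuffle): [2 8 1 7 0 6 11 5 10 4 9 3]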